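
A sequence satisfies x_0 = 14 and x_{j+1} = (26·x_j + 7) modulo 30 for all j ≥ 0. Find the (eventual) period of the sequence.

We have x_0 = 14; x_1 = 11; x_2 = 23; x_3 = 5; x_4 = 17; x_5 = 29; x_6 = 11.
Since x_6 = x_1 = 11, the sequence is eventually periodic: after a pre-period of length 1 it cycles with period 5.

5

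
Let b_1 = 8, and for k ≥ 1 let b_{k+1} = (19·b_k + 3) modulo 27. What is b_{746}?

11

We have b_1 = 8,  b_2 = 20,  b_3 = 5,  b_4 = 17,  b_5 = 2,  b_6 = 14,  b_7 = 26,  b_8 = 11,  b_9 = 23,  b_{10} = 8.
The sequence repeats with period 9.
(746 - 1) mod 9 = 7, so b_{746} = b_8 = 11.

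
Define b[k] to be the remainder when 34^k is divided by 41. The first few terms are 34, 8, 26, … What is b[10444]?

We have b[1] = 34,  b[2] = 8,  b[3] = 26,  b[4] = 23,  b[5] = 3,  b[6] = 20,  b[7] = 24,  b[8] = 37,  b[9] = 28,  b[10] = 9,  b[11] = 19,  b[12] = 31,  b[13] = 29,  b[14] = 2,  b[15] = 27,  b[16] = 16,  b[17] = 11,  b[18] = 5,  b[19] = 6,  b[20] = 40,  b[21] = 7,  b[22] = 33,  b[23] = 15,  b[24] = 18,  b[25] = 38,  b[26] = 21,  b[27] = 17,  b[28] = 4,  b[29] = 13,  b[30] = 32,  b[31] = 22,  b[32] = 10,  b[33] = 12,  b[34] = 39,  b[35] = 14,  b[36] = 25,  b[37] = 30,  b[38] = 36,  b[39] = 35,  b[40] = 1,  b[41] = 34.
Since b[41] = b[1] = 34, the sequence is periodic with period 40.
(10444 - 1) mod 40 = 3, so b[10444] = b[4] = 23.

23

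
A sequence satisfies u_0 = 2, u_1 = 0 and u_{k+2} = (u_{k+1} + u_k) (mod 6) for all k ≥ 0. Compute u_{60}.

Listing terms: u_0 = 2, u_1 = 0, u_2 = 2, u_3 = 2, u_4 = 4, u_5 = 0, u_6 = 4, u_7 = 4, u_8 = 2, u_9 = 0.
Since (u_8, u_9) = (u_0, u_1) = (2, 0) (two consecutive terms determine the rest), the sequence is periodic with period 8.
(60 - 0) mod 8 = 4, so u_{60} = u_4 = 4.

4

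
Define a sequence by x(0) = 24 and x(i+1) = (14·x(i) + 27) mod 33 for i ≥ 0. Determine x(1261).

0

Computing terms: x(0) = 24; x(1) = 0; x(2) = 27; x(3) = 9; x(4) = 21; x(5) = 24.
The sequence repeats with period 5.
(1261 - 0) mod 5 = 1, so x(1261) = x(1) = 0.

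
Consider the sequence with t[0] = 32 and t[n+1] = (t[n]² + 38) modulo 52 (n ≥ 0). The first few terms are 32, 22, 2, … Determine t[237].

42

Listing terms: t[0] = 32, t[1] = 22, t[2] = 2, t[3] = 42, t[4] = 34, t[5] = 50, t[6] = 42.
Since t[6] = t[3] = 42, the sequence is eventually periodic: after a pre-period of length 3 it cycles with period 3.
For n ≥ 3, t[n] depends only on (n - 3) mod 3. (237 - 3) mod 3 = 0, so t[237] = t[3] = 42.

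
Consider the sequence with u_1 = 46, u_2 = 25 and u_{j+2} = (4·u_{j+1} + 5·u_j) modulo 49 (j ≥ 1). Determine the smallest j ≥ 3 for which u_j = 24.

4

Listing terms: u_1 = 46,  u_2 = 25,  u_3 = 36,  u_4 = 24,  u_5 = 31,  u_6 = 48,  u_7 = 4,  u_8 = 11,  u_9 = 15,  u_{10} = 17,  u_{11} = 45,  u_{12} = 20,  u_{13} = 11,  u_{14} = 46,  u_{15} = 43,  u_{16} = 10,  u_{17} = 10,  u_{18} = 41,  u_{19} = 18,  u_{20} = 32,  u_{21} = 22,  u_{22} = 3,  u_{23} = 24,  u_{24} = 13,  u_{25} = 25,  u_{26} = 18,  u_{27} = 1,  u_{28} = 45,  u_{29} = 38,  u_{30} = 34,  u_{31} = 32,  u_{32} = 4,  u_{33} = 29,  u_{34} = 38,  u_{35} = 3,  u_{36} = 6,  u_{37} = 39,  u_{38} = 39,  u_{39} = 8,  u_{40} = 31,  u_{41} = 17,  u_{42} = 27,  u_{43} = 46,  u_{44} = 25.
Since (u_{43}, u_{44}) = (u_1, u_2) = (46, 25) (two consecutive terms determine the rest), the sequence is periodic with period 42.
The value 24 first appears (with j ≥ 3) at u_4.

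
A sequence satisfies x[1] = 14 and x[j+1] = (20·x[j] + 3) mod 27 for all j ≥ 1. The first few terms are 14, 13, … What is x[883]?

14

Computing terms: x[1] = 14, x[2] = 13, x[3] = 20, x[4] = 25, x[5] = 17, x[6] = 19, x[7] = 5, x[8] = 22, x[9] = 11, x[10] = 7, x[11] = 8, x[12] = 1, x[13] = 23, x[14] = 4, x[15] = 2, x[16] = 16, x[17] = 26, x[18] = 10, x[19] = 14.
Since x[19] = x[1] = 14, the sequence is periodic with period 18.
(883 - 1) mod 18 = 0, so x[883] = x[1] = 14.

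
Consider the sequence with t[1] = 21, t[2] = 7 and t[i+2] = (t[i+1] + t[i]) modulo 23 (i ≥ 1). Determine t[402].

5

Listing terms: t[1] = 21,  t[2] = 7,  t[3] = 5,  t[4] = 12,  t[5] = 17,  t[6] = 6,  t[7] = 0,  t[8] = 6,  t[9] = 6,  t[10] = 12,  t[11] = 18,  t[12] = 7,  t[13] = 2,  t[14] = 9,  t[15] = 11,  t[16] = 20,  t[17] = 8,  t[18] = 5,  t[19] = 13,  t[20] = 18,  t[21] = 8,  t[22] = 3,  t[23] = 11,  t[24] = 14,  t[25] = 2,  t[26] = 16,  t[27] = 18,  t[28] = 11,  t[29] = 6,  t[30] = 17,  t[31] = 0,  t[32] = 17,  t[33] = 17,  t[34] = 11,  t[35] = 5,  t[36] = 16,  t[37] = 21,  t[38] = 14,  t[39] = 12,  t[40] = 3,  t[41] = 15,  t[42] = 18,  t[43] = 10,  t[44] = 5,  t[45] = 15,  t[46] = 20,  t[47] = 12,  t[48] = 9,  t[49] = 21,  t[50] = 7.
The sequence repeats with period 48.
So t[402] = t[1 + ((402-1) mod 48)] = t[18] = 5.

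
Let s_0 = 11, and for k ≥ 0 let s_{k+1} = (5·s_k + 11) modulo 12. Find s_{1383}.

s_0 = 11, s_1 = 6, s_2 = 5, s_3 = 0, s_4 = 11.
Since s_4 = s_0 = 11, the sequence is periodic with period 4.
(1383 - 0) mod 4 = 3, so s_{1383} = s_3 = 0.

0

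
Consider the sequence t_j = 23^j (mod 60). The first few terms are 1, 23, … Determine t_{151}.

47

Computing terms: t_0 = 1,  t_1 = 23,  t_2 = 49,  t_3 = 47,  t_4 = 1.
Since t_4 = t_0 = 1, the sequence is periodic with period 4.
(151 - 0) mod 4 = 3, so t_{151} = t_3 = 47.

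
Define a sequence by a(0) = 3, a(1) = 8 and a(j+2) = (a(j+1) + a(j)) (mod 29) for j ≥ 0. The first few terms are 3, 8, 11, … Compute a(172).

Listing terms: a(0) = 3, a(1) = 8, a(2) = 11, a(3) = 19, a(4) = 1, a(5) = 20, a(6) = 21, a(7) = 12, a(8) = 4, a(9) = 16, a(10) = 20, a(11) = 7, a(12) = 27, a(13) = 5, a(14) = 3, a(15) = 8.
Since (a(14), a(15)) = (a(0), a(1)) = (3, 8) (two consecutive terms determine the rest), the sequence is periodic with period 14.
(172 - 0) mod 14 = 4, so a(172) = a(4) = 1.

1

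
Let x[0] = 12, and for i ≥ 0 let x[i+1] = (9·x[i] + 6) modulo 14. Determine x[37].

Listing terms: x[0] = 12,  x[1] = 2,  x[2] = 10,  x[3] = 12.
The sequence repeats with period 3.
So x[37] = x[0 + ((37-0) mod 3)] = x[1] = 2.

2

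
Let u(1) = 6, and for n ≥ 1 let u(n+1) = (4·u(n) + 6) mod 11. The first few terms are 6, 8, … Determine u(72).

8

u(1) = 6,  u(2) = 8,  u(3) = 5,  u(4) = 4,  u(5) = 0,  u(6) = 6.
The sequence repeats with period 5.
(72 - 1) mod 5 = 1, so u(72) = u(2) = 8.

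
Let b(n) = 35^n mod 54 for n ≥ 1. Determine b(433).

35

b(1) = 35, b(2) = 37, b(3) = 53, b(4) = 19, b(5) = 17, b(6) = 1, b(7) = 35.
Since b(7) = b(1) = 35, the sequence is periodic with period 6.
(433 - 1) mod 6 = 0, so b(433) = b(1) = 35.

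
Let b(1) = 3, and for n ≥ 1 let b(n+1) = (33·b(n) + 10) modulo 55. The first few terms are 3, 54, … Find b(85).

43

Listing terms: b(1) = 3,  b(2) = 54,  b(3) = 32,  b(4) = 21,  b(5) = 43,  b(6) = 54.
Since b(6) = b(2) = 54, the sequence is eventually periodic: after a pre-period of length 1 it cycles with period 4.
For n ≥ 2, b(n) depends only on (n - 2) mod 4. (85 - 2) mod 4 = 3, so b(85) = b(5) = 43.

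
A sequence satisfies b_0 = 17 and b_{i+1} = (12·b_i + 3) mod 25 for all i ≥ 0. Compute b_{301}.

Computing terms: b_0 = 17, b_1 = 7, b_2 = 12, b_3 = 22, b_4 = 17.
Since b_4 = b_0 = 17, the sequence is periodic with period 4.
(301 - 0) mod 4 = 1, so b_{301} = b_1 = 7.

7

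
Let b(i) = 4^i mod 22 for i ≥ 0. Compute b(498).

20

We have b(0) = 1, b(1) = 4, b(2) = 16, b(3) = 20, b(4) = 14, b(5) = 12, b(6) = 4.
Since b(6) = b(1) = 4, the sequence is eventually periodic: after a pre-period of length 1 it cycles with period 5.
For i ≥ 1, b(i) depends only on (i - 1) mod 5. (498 - 1) mod 5 = 2, so b(498) = b(3) = 20.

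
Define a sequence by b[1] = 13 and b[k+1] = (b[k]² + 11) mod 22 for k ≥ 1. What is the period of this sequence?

4

We have b[1] = 13,  b[2] = 4,  b[3] = 5,  b[4] = 14,  b[5] = 9,  b[6] = 4.
Since b[6] = b[2] = 4, the sequence is eventually periodic: after a pre-period of length 1 it cycles with period 4.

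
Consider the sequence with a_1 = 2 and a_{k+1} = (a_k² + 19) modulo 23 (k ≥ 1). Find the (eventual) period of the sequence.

4

a_1 = 2,  a_2 = 0,  a_3 = 19,  a_4 = 12,  a_5 = 2.
The sequence repeats with period 4.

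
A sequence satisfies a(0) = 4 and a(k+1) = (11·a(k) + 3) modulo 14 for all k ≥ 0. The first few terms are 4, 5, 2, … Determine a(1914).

4

a(0) = 4; a(1) = 5; a(2) = 2; a(3) = 11; a(4) = 12; a(5) = 9; a(6) = 4.
The sequence repeats with period 6.
(1914 - 0) mod 6 = 0, so a(1914) = a(0) = 4.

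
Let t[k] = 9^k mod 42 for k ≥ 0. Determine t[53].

t[0] = 1; t[1] = 9; t[2] = 39; t[3] = 15; t[4] = 9.
Since t[4] = t[1] = 9, the sequence is eventually periodic: after a pre-period of length 1 it cycles with period 3.
For k ≥ 1, t[k] depends only on (k - 1) mod 3. (53 - 1) mod 3 = 1, so t[53] = t[2] = 39.

39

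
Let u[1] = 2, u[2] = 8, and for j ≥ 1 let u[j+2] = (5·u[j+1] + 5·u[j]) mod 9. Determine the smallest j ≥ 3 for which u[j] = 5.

3

We have u[1] = 2,  u[2] = 8,  u[3] = 5,  u[4] = 2,  u[5] = 8.
The sequence repeats with period 3.
The value 5 first appears (with j ≥ 3) at u[3].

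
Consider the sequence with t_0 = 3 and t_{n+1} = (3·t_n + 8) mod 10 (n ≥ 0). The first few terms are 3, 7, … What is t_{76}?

Computing terms: t_0 = 3; t_1 = 7; t_2 = 9; t_3 = 5; t_4 = 3.
The sequence repeats with period 4.
(76 - 0) mod 4 = 0, so t_{76} = t_0 = 3.

3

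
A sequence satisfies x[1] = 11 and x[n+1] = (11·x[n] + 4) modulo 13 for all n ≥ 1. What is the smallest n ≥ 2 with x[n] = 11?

x[1] = 11, x[2] = 8, x[3] = 1, x[4] = 2, x[5] = 0, x[6] = 4, x[7] = 9, x[8] = 12, x[9] = 6, x[10] = 5, x[11] = 7, x[12] = 3, x[13] = 11.
Since x[13] = x[1] = 11, the sequence is periodic with period 12.
The value 11 next appears (with n ≥ 2) at x[13].

13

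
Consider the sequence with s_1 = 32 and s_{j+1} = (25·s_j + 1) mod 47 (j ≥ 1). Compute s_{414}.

Listing terms: s_1 = 32,  s_2 = 2,  s_3 = 4,  s_4 = 7,  s_5 = 35,  s_6 = 30,  s_7 = 46,  s_8 = 23,  s_9 = 12,  s_{10} = 19,  s_{11} = 6,  s_{12} = 10,  s_{13} = 16,  s_{14} = 25,  s_{15} = 15,  s_{16} = 0,  s_{17} = 1,  s_{18} = 26,  s_{19} = 40,  s_{20} = 14,  s_{21} = 22,  s_{22} = 34,  s_{23} = 5,  s_{24} = 32.
Since s_{24} = s_1 = 32, the sequence is periodic with period 23.
So s_{414} = s_{1 + ((414-1) mod 23)} = s_{23} = 5.

5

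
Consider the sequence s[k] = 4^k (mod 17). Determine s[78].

16

Listing terms: s[1] = 4,  s[2] = 16,  s[3] = 13,  s[4] = 1,  s[5] = 4.
The sequence repeats with period 4.
So s[78] = s[1 + ((78-1) mod 4)] = s[2] = 16.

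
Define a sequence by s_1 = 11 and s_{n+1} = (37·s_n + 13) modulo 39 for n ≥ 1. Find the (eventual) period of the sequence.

Listing terms: s_1 = 11; s_2 = 30; s_3 = 31; s_4 = 29; s_5 = 33; s_6 = 25; s_7 = 2; s_8 = 9; s_9 = 34; s_{10} = 23; s_{11} = 6; s_{12} = 1; s_{13} = 11.
The sequence repeats with period 12.

12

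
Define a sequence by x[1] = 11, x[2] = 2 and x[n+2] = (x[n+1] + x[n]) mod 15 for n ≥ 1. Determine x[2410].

x[1] = 11,  x[2] = 2,  x[3] = 13,  x[4] = 0,  x[5] = 13,  x[6] = 13,  x[7] = 11,  x[8] = 9,  x[9] = 5,  x[10] = 14,  x[11] = 4,  x[12] = 3,  x[13] = 7,  x[14] = 10,  x[15] = 2,  x[16] = 12,  x[17] = 14,  x[18] = 11,  x[19] = 10,  x[20] = 6,  x[21] = 1,  x[22] = 7,  x[23] = 8,  x[24] = 0,  x[25] = 8,  x[26] = 8,  x[27] = 1,  x[28] = 9,  x[29] = 10,  x[30] = 4,  x[31] = 14,  x[32] = 3,  x[33] = 2,  x[34] = 5,  x[35] = 7,  x[36] = 12,  x[37] = 4,  x[38] = 1,  x[39] = 5,  x[40] = 6,  x[41] = 11,  x[42] = 2.
The sequence repeats with period 40.
So x[2410] = x[1 + ((2410-1) mod 40)] = x[10] = 14.

14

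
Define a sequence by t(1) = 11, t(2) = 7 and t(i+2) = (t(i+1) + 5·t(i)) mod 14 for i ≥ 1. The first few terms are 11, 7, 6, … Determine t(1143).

Listing terms: t(1) = 11, t(2) = 7, t(3) = 6, t(4) = 13, t(5) = 1, t(6) = 10, t(7) = 1, t(8) = 9, t(9) = 0, t(10) = 3, t(11) = 3, t(12) = 4, t(13) = 5, t(14) = 11, t(15) = 8, t(16) = 7, t(17) = 5, t(18) = 12, t(19) = 9, t(20) = 13, t(21) = 2, t(22) = 11, t(23) = 7.
The sequence repeats with period 21.
(1143 - 1) mod 21 = 8, so t(1143) = t(9) = 0.

0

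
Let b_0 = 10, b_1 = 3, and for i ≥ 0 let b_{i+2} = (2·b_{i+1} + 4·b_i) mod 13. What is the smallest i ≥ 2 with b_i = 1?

12

Listing terms: b_0 = 10; b_1 = 3; b_2 = 7; b_3 = 0; b_4 = 2; b_5 = 4; b_6 = 3; b_7 = 9; b_8 = 4; b_9 = 5; b_{10} = 0; b_{11} = 7; b_{12} = 1; b_{13} = 4; b_{14} = 12; b_{15} = 1; b_{16} = 11; b_{17} = 0; b_{18} = 5; b_{19} = 10; b_{20} = 1; b_{21} = 3; b_{22} = 10; b_{23} = 6; b_{24} = 0; b_{25} = 11; b_{26} = 9; b_{27} = 10; b_{28} = 4; b_{29} = 9; b_{30} = 8; b_{31} = 0; b_{32} = 6; b_{33} = 12; b_{34} = 9; b_{35} = 1; b_{36} = 12; b_{37} = 2; b_{38} = 0; b_{39} = 8; b_{40} = 3; b_{41} = 12; b_{42} = 10; b_{43} = 3.
Since (b_{42}, b_{43}) = (b_0, b_1) = (10, 3) (two consecutive terms determine the rest), the sequence is periodic with period 42.
The value 1 first appears (with i ≥ 2) at b_{12}.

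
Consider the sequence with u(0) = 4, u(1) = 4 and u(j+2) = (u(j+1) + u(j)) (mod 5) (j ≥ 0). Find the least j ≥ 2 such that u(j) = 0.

4

u(0) = 4; u(1) = 4; u(2) = 3; u(3) = 2; u(4) = 0; u(5) = 2; u(6) = 2; u(7) = 4; u(8) = 1; u(9) = 0; u(10) = 1; u(11) = 1; u(12) = 2; u(13) = 3; u(14) = 0; u(15) = 3; u(16) = 3; u(17) = 1; u(18) = 4; u(19) = 0; u(20) = 4; u(21) = 4.
Since (u(20), u(21)) = (u(0), u(1)) = (4, 4) (two consecutive terms determine the rest), the sequence is periodic with period 20.
The value 0 first appears (with j ≥ 2) at u(4).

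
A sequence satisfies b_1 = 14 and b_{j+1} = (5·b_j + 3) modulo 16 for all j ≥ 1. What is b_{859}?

Computing terms: b_1 = 14; b_2 = 9; b_3 = 0; b_4 = 3; b_5 = 2; b_6 = 13; b_7 = 4; b_8 = 7; b_9 = 6; b_{10} = 1; b_{11} = 8; b_{12} = 11; b_{13} = 10; b_{14} = 5; b_{15} = 12; b_{16} = 15; b_{17} = 14.
The sequence repeats with period 16.
(859 - 1) mod 16 = 10, so b_{859} = b_{11} = 8.

8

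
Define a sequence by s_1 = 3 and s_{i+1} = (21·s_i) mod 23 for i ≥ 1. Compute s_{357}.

2

We have s_1 = 3,  s_2 = 17,  s_3 = 12,  s_4 = 22,  s_5 = 2,  s_6 = 19,  s_7 = 8,  s_8 = 7,  s_9 = 9,  s_{10} = 5,  s_{11} = 13,  s_{12} = 20,  s_{13} = 6,  s_{14} = 11,  s_{15} = 1,  s_{16} = 21,  s_{17} = 4,  s_{18} = 15,  s_{19} = 16,  s_{20} = 14,  s_{21} = 18,  s_{22} = 10,  s_{23} = 3.
The sequence repeats with period 22.
(357 - 1) mod 22 = 4, so s_{357} = s_5 = 2.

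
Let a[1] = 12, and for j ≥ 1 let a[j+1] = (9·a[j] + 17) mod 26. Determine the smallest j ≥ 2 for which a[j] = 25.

We have a[1] = 12, a[2] = 21, a[3] = 24, a[4] = 25, a[5] = 8, a[6] = 11, a[7] = 12.
The sequence repeats with period 6.
The value 25 first appears (with j ≥ 2) at a[4].

4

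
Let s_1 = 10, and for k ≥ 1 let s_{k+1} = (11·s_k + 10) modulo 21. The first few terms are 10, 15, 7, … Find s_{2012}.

Computing terms: s_1 = 10, s_2 = 15, s_3 = 7, s_4 = 3, s_5 = 1, s_6 = 0, s_7 = 10.
The sequence repeats with period 6.
(2012 - 1) mod 6 = 1, so s_{2012} = s_2 = 15.

15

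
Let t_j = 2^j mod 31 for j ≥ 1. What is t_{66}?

We have t_1 = 2, t_2 = 4, t_3 = 8, t_4 = 16, t_5 = 1, t_6 = 2.
The sequence repeats with period 5.
(66 - 1) mod 5 = 0, so t_{66} = t_1 = 2.

2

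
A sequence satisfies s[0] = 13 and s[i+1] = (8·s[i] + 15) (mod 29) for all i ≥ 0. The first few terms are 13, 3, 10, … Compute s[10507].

Listing terms: s[0] = 13,  s[1] = 3,  s[2] = 10,  s[3] = 8,  s[4] = 21,  s[5] = 9,  s[6] = 0,  s[7] = 15,  s[8] = 19,  s[9] = 22,  s[10] = 17,  s[11] = 6,  s[12] = 5,  s[13] = 26,  s[14] = 20,  s[15] = 1,  s[16] = 23,  s[17] = 25,  s[18] = 12,  s[19] = 24,  s[20] = 4,  s[21] = 18,  s[22] = 14,  s[23] = 11,  s[24] = 16,  s[25] = 27,  s[26] = 28,  s[27] = 7,  s[28] = 13.
Since s[28] = s[0] = 13, the sequence is periodic with period 28.
So s[10507] = s[0 + ((10507-0) mod 28)] = s[7] = 15.

15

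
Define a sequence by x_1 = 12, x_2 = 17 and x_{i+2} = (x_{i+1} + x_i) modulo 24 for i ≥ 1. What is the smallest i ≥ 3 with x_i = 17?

Listing terms: x_1 = 12,  x_2 = 17,  x_3 = 5,  x_4 = 22,  x_5 = 3,  x_6 = 1,  x_7 = 4,  x_8 = 5,  x_9 = 9,  x_{10} = 14,  x_{11} = 23,  x_{12} = 13,  x_{13} = 12,  x_{14} = 1,  x_{15} = 13,  x_{16} = 14,  x_{17} = 3,  x_{18} = 17,  x_{19} = 20,  x_{20} = 13,  x_{21} = 9,  x_{22} = 22,  x_{23} = 7,  x_{24} = 5,  x_{25} = 12,  x_{26} = 17.
The sequence repeats with period 24.
The value 17 first appears (with i ≥ 3) at x_{18}.

18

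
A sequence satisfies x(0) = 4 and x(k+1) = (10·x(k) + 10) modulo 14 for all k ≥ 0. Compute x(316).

Computing terms: x(0) = 4; x(1) = 8; x(2) = 6; x(3) = 0; x(4) = 10; x(5) = 12; x(6) = 4.
The sequence repeats with period 6.
(316 - 0) mod 6 = 4, so x(316) = x(4) = 10.

10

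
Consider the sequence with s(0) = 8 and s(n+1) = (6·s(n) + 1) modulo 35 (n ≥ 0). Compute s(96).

29

We have s(0) = 8,  s(1) = 14,  s(2) = 15,  s(3) = 21,  s(4) = 22,  s(5) = 28,  s(6) = 29,  s(7) = 0,  s(8) = 1,  s(9) = 7,  s(10) = 8.
The sequence repeats with period 10.
(96 - 0) mod 10 = 6, so s(96) = s(6) = 29.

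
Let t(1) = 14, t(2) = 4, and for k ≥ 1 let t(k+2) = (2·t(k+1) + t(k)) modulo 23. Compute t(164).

15

t(1) = 14,  t(2) = 4,  t(3) = 22,  t(4) = 2,  t(5) = 3,  t(6) = 8,  t(7) = 19,  t(8) = 0,  t(9) = 19,  t(10) = 15,  t(11) = 3,  t(12) = 21,  t(13) = 22,  t(14) = 19,  t(15) = 14,  t(16) = 1,  t(17) = 16,  t(18) = 10,  t(19) = 13,  t(20) = 13,  t(21) = 16,  t(22) = 22,  t(23) = 14,  t(24) = 4.
Since (t(23), t(24)) = (t(1), t(2)) = (14, 4) (two consecutive terms determine the rest), the sequence is periodic with period 22.
So t(164) = t(1 + ((164-1) mod 22)) = t(10) = 15.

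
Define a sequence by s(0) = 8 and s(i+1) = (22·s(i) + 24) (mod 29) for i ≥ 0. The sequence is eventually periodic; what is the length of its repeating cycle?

s(0) = 8,  s(1) = 26,  s(2) = 16,  s(3) = 28,  s(4) = 2,  s(5) = 10,  s(6) = 12,  s(7) = 27,  s(8) = 9,  s(9) = 19,  s(10) = 7,  s(11) = 4,  s(12) = 25,  s(13) = 23,  s(14) = 8.
The sequence repeats with period 14.

14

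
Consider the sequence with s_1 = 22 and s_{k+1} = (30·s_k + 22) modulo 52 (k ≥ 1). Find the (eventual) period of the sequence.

Listing terms: s_1 = 22, s_2 = 6, s_3 = 46, s_4 = 50, s_5 = 14, s_6 = 26, s_7 = 22.
The sequence repeats with period 6.

6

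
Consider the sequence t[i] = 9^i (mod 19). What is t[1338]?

11

We have t[1] = 9; t[2] = 5; t[3] = 7; t[4] = 6; t[5] = 16; t[6] = 11; t[7] = 4; t[8] = 17; t[9] = 1; t[10] = 9.
The sequence repeats with period 9.
So t[1338] = t[1 + ((1338-1) mod 9)] = t[6] = 11.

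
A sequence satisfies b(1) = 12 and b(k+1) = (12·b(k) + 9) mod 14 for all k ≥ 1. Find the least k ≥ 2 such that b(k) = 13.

2

We have b(1) = 12; b(2) = 13; b(3) = 11; b(4) = 1; b(5) = 7; b(6) = 9; b(7) = 5; b(8) = 13.
Since b(8) = b(2) = 13, the sequence is eventually periodic: after a pre-period of length 1 it cycles with period 6.
The value 13 first appears (with k ≥ 2) at b(2).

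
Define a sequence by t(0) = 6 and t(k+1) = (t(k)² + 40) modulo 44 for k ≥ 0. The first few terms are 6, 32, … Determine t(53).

Computing terms: t(0) = 6, t(1) = 32, t(2) = 8, t(3) = 16, t(4) = 32.
Since t(4) = t(1) = 32, the sequence is eventually periodic: after a pre-period of length 1 it cycles with period 3.
For k ≥ 1, t(k) depends only on (k - 1) mod 3. (53 - 1) mod 3 = 1, so t(53) = t(2) = 8.

8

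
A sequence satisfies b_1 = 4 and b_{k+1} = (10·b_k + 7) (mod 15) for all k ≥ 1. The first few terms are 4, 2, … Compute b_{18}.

12

b_1 = 4, b_2 = 2, b_3 = 12, b_4 = 7, b_5 = 2.
Since b_5 = b_2 = 2, the sequence is eventually periodic: after a pre-period of length 1 it cycles with period 3.
For k ≥ 2, b_k depends only on (k - 2) mod 3. (18 - 2) mod 3 = 1, so b_{18} = b_3 = 12.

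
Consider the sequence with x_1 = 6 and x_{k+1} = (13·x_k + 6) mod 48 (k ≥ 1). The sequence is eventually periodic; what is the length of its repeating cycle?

8

Computing terms: x_1 = 6; x_2 = 36; x_3 = 42; x_4 = 24; x_5 = 30; x_6 = 12; x_7 = 18; x_8 = 0; x_9 = 6.
Since x_9 = x_1 = 6, the sequence is periodic with period 8.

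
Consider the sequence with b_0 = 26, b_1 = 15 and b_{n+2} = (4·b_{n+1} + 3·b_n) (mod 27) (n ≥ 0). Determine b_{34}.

We have b_0 = 26,  b_1 = 15,  b_2 = 3,  b_3 = 3,  b_4 = 21,  b_5 = 12,  b_6 = 3,  b_7 = 21.
Since (b_6, b_7) = (b_3, b_4) = (3, 21) (two consecutive terms determine the rest), the sequence is eventually periodic: after a pre-period of length 3 it cycles with period 3.
For n ≥ 3, b_n depends only on (n - 3) mod 3. (34 - 3) mod 3 = 1, so b_{34} = b_4 = 21.

21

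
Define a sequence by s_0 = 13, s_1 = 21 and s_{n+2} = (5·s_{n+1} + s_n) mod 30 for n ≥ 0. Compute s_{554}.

28

We have s_0 = 13; s_1 = 21; s_2 = 28; s_3 = 11; s_4 = 23; s_5 = 6; s_6 = 23; s_7 = 1; s_8 = 28; s_9 = 21; s_{10} = 13; s_{11} = 26; s_{12} = 23; s_{13} = 21; s_{14} = 8; s_{15} = 1; s_{16} = 13; s_{17} = 6; s_{18} = 13; s_{19} = 11; s_{20} = 8; s_{21} = 21; s_{22} = 23; s_{23} = 16; s_{24} = 13; s_{25} = 21.
The sequence repeats with period 24.
So s_{554} = s_{0 + ((554-0) mod 24)} = s_2 = 28.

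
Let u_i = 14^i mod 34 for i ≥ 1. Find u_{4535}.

6

Listing terms: u_1 = 14; u_2 = 26; u_3 = 24; u_4 = 30; u_5 = 12; u_6 = 32; u_7 = 6; u_8 = 16; u_9 = 20; u_{10} = 8; u_{11} = 10; u_{12} = 4; u_{13} = 22; u_{14} = 2; u_{15} = 28; u_{16} = 18; u_{17} = 14.
The sequence repeats with period 16.
(4535 - 1) mod 16 = 6, so u_{4535} = u_7 = 6.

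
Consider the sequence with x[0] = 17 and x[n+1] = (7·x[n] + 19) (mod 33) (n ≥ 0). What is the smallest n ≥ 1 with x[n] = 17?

Computing terms: x[0] = 17; x[1] = 6; x[2] = 28; x[3] = 17.
The sequence repeats with period 3.
The value 17 next appears (with n ≥ 1) at x[3].

3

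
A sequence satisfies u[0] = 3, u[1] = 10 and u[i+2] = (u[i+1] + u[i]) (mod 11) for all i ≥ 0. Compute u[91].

We have u[0] = 3,  u[1] = 10,  u[2] = 2,  u[3] = 1,  u[4] = 3,  u[5] = 4,  u[6] = 7,  u[7] = 0,  u[8] = 7,  u[9] = 7,  u[10] = 3,  u[11] = 10.
The sequence repeats with period 10.
(91 - 0) mod 10 = 1, so u[91] = u[1] = 10.

10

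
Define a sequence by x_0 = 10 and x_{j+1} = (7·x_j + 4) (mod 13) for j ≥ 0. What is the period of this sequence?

12

We have x_0 = 10; x_1 = 9; x_2 = 2; x_3 = 5; x_4 = 0; x_5 = 4; x_6 = 6; x_7 = 7; x_8 = 1; x_9 = 11; x_{10} = 3; x_{11} = 12; x_{12} = 10.
Since x_{12} = x_0 = 10, the sequence is periodic with period 12.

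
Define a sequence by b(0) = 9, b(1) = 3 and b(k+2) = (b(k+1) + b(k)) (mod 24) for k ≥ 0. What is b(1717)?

3

Computing terms: b(0) = 9,  b(1) = 3,  b(2) = 12,  b(3) = 15,  b(4) = 3,  b(5) = 18,  b(6) = 21,  b(7) = 15,  b(8) = 12,  b(9) = 3,  b(10) = 15,  b(11) = 18,  b(12) = 9,  b(13) = 3.
Since (b(12), b(13)) = (b(0), b(1)) = (9, 3) (two consecutive terms determine the rest), the sequence is periodic with period 12.
(1717 - 0) mod 12 = 1, so b(1717) = b(1) = 3.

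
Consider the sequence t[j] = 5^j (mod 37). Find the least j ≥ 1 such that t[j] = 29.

15

Listing terms: t[0] = 1; t[1] = 5; t[2] = 25; t[3] = 14; t[4] = 33; t[5] = 17; t[6] = 11; t[7] = 18; t[8] = 16; t[9] = 6; t[10] = 30; t[11] = 2; t[12] = 10; t[13] = 13; t[14] = 28; t[15] = 29; t[16] = 34; t[17] = 22; t[18] = 36; t[19] = 32; t[20] = 12; t[21] = 23; t[22] = 4; t[23] = 20; t[24] = 26; t[25] = 19; t[26] = 21; t[27] = 31; t[28] = 7; t[29] = 35; t[30] = 27; t[31] = 24; t[32] = 9; t[33] = 8; t[34] = 3; t[35] = 15; t[36] = 1.
The sequence repeats with period 36.
The value 29 first appears (with j ≥ 1) at t[15].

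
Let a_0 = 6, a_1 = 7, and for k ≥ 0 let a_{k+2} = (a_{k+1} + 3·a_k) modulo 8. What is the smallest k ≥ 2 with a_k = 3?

a_0 = 6; a_1 = 7; a_2 = 1; a_3 = 6; a_4 = 1; a_5 = 3; a_6 = 6; a_7 = 7.
The sequence repeats with period 6.
The value 3 first appears (with k ≥ 2) at a_5.

5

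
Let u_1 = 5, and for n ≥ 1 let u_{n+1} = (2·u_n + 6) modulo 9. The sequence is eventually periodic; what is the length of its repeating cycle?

u_1 = 5; u_2 = 7; u_3 = 2; u_4 = 1; u_5 = 8; u_6 = 4; u_7 = 5.
The sequence repeats with period 6.

6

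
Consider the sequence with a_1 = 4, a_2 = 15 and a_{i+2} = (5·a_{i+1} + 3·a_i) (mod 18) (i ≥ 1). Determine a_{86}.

We have a_1 = 4, a_2 = 15, a_3 = 15, a_4 = 12, a_5 = 15, a_6 = 3, a_7 = 6, a_8 = 3, a_9 = 15, a_{10} = 12.
Since (a_9, a_{10}) = (a_3, a_4) = (15, 12) (two consecutive terms determine the rest), the sequence is eventually periodic: after a pre-period of length 2 it cycles with period 6.
For i ≥ 3, a_i depends only on (i - 3) mod 6. (86 - 3) mod 6 = 5, so a_{86} = a_8 = 3.

3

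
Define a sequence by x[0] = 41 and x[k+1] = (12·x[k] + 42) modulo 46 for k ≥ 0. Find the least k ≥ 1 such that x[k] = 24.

Computing terms: x[0] = 41,  x[1] = 28,  x[2] = 10,  x[3] = 24,  x[4] = 8,  x[5] = 0,  x[6] = 42,  x[7] = 40,  x[8] = 16,  x[9] = 4,  x[10] = 44,  x[11] = 18,  x[12] = 28.
Since x[12] = x[1] = 28, the sequence is eventually periodic: after a pre-period of length 1 it cycles with period 11.
The value 24 first appears (with k ≥ 1) at x[3].

3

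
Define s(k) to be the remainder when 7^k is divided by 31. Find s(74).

Listing terms: s(0) = 1,  s(1) = 7,  s(2) = 18,  s(3) = 2,  s(4) = 14,  s(5) = 5,  s(6) = 4,  s(7) = 28,  s(8) = 10,  s(9) = 8,  s(10) = 25,  s(11) = 20,  s(12) = 16,  s(13) = 19,  s(14) = 9,  s(15) = 1.
Since s(15) = s(0) = 1, the sequence is periodic with period 15.
So s(74) = s(0 + ((74-0) mod 15)) = s(14) = 9.

9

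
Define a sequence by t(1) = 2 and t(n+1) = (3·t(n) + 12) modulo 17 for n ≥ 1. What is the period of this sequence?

Computing terms: t(1) = 2, t(2) = 1, t(3) = 15, t(4) = 6, t(5) = 13, t(6) = 0, t(7) = 12, t(8) = 14, t(9) = 3, t(10) = 4, t(11) = 7, t(12) = 16, t(13) = 9, t(14) = 5, t(15) = 10, t(16) = 8, t(17) = 2.
Since t(17) = t(1) = 2, the sequence is periodic with period 16.

16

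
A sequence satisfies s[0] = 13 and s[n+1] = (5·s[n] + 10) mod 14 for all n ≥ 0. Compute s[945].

3

Listing terms: s[0] = 13; s[1] = 5; s[2] = 7; s[3] = 3; s[4] = 11; s[5] = 9; s[6] = 13.
Since s[6] = s[0] = 13, the sequence is periodic with period 6.
(945 - 0) mod 6 = 3, so s[945] = s[3] = 3.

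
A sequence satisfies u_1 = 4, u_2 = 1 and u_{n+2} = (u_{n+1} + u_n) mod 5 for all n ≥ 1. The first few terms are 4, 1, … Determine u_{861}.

4

We have u_1 = 4, u_2 = 1, u_3 = 0, u_4 = 1, u_5 = 1, u_6 = 2, u_7 = 3, u_8 = 0, u_9 = 3, u_{10} = 3, u_{11} = 1, u_{12} = 4, u_{13} = 0, u_{14} = 4, u_{15} = 4, u_{16} = 3, u_{17} = 2, u_{18} = 0, u_{19} = 2, u_{20} = 2, u_{21} = 4, u_{22} = 1.
The sequence repeats with period 20.
So u_{861} = u_{1 + ((861-1) mod 20)} = u_1 = 4.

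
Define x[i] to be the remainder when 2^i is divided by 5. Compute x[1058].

x[1] = 2, x[2] = 4, x[3] = 3, x[4] = 1, x[5] = 2.
Since x[5] = x[1] = 2, the sequence is periodic with period 4.
So x[1058] = x[1 + ((1058-1) mod 4)] = x[2] = 4.

4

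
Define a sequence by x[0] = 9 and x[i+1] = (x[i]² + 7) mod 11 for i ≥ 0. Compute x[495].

We have x[0] = 9; x[1] = 0; x[2] = 7; x[3] = 1; x[4] = 8; x[5] = 5; x[6] = 10; x[7] = 8.
Since x[7] = x[4] = 8, the sequence is eventually periodic: after a pre-period of length 4 it cycles with period 3.
For i ≥ 4, x[i] depends only on (i - 4) mod 3. (495 - 4) mod 3 = 2, so x[495] = x[6] = 10.

10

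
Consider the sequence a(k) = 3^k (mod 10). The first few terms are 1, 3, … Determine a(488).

1

We have a(0) = 1, a(1) = 3, a(2) = 9, a(3) = 7, a(4) = 1.
The sequence repeats with period 4.
So a(488) = a(0 + ((488-0) mod 4)) = a(0) = 1.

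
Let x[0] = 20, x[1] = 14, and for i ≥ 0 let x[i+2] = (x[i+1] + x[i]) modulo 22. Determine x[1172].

12

Computing terms: x[0] = 20; x[1] = 14; x[2] = 12; x[3] = 4; x[4] = 16; x[5] = 20; x[6] = 14.
The sequence repeats with period 5.
(1172 - 0) mod 5 = 2, so x[1172] = x[2] = 12.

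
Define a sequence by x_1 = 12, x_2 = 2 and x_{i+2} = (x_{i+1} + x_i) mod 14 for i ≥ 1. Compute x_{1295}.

8

Computing terms: x_1 = 12,  x_2 = 2,  x_3 = 0,  x_4 = 2,  x_5 = 2,  x_6 = 4,  x_7 = 6,  x_8 = 10,  x_9 = 2,  x_{10} = 12,  x_{11} = 0,  x_{12} = 12,  x_{13} = 12,  x_{14} = 10,  x_{15} = 8,  x_{16} = 4,  x_{17} = 12,  x_{18} = 2.
The sequence repeats with period 16.
So x_{1295} = x_{1 + ((1295-1) mod 16)} = x_{15} = 8.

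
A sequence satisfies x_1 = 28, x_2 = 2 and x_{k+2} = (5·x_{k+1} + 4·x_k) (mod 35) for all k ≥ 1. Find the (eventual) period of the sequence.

48

Computing terms: x_1 = 28,  x_2 = 2,  x_3 = 17,  x_4 = 23,  x_5 = 8,  x_6 = 27,  x_7 = 27,  x_8 = 33,  x_9 = 28,  x_{10} = 27,  x_{11} = 2,  x_{12} = 13,  x_{13} = 3,  x_{14} = 32,  x_{15} = 32,  x_{16} = 8,  x_{17} = 28,  x_{18} = 32,  x_{19} = 27,  x_{20} = 18,  x_{21} = 23,  x_{22} = 12,  x_{23} = 12,  x_{24} = 3,  x_{25} = 28,  x_{26} = 12,  x_{27} = 32,  x_{28} = 33,  x_{29} = 13,  x_{30} = 22,  x_{31} = 22,  x_{32} = 23,  x_{33} = 28,  x_{34} = 22,  x_{35} = 12,  x_{36} = 8,  x_{37} = 18,  x_{38} = 17,  x_{39} = 17,  x_{40} = 13,  x_{41} = 28,  x_{42} = 17,  x_{43} = 22,  x_{44} = 3,  x_{45} = 33,  x_{46} = 2,  x_{47} = 2,  x_{48} = 18,  x_{49} = 28,  x_{50} = 2.
The sequence repeats with period 48.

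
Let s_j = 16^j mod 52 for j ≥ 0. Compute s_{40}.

We have s_0 = 1,  s_1 = 16,  s_2 = 48,  s_3 = 40,  s_4 = 16.
Since s_4 = s_1 = 16, the sequence is eventually periodic: after a pre-period of length 1 it cycles with period 3.
For j ≥ 1, s_j depends only on (j - 1) mod 3. (40 - 1) mod 3 = 0, so s_{40} = s_1 = 16.

16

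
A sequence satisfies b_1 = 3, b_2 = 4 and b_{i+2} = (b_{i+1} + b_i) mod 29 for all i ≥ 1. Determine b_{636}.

Listing terms: b_1 = 3, b_2 = 4, b_3 = 7, b_4 = 11, b_5 = 18, b_6 = 0, b_7 = 18, b_8 = 18, b_9 = 7, b_{10} = 25, b_{11} = 3, b_{12} = 28, b_{13} = 2, b_{14} = 1, b_{15} = 3, b_{16} = 4.
The sequence repeats with period 14.
So b_{636} = b_{1 + ((636-1) mod 14)} = b_6 = 0.

0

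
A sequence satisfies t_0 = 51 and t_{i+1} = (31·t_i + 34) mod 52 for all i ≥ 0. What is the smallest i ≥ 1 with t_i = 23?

2

Computing terms: t_0 = 51,  t_1 = 3,  t_2 = 23,  t_3 = 19,  t_4 = 51.
The sequence repeats with period 4.
The value 23 first appears (with i ≥ 1) at t_2.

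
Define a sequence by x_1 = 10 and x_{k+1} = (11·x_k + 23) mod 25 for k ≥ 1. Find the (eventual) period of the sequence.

x_1 = 10, x_2 = 8, x_3 = 11, x_4 = 19, x_5 = 7, x_6 = 0, x_7 = 23, x_8 = 1, x_9 = 9, x_{10} = 22, x_{11} = 15, x_{12} = 13, x_{13} = 16, x_{14} = 24, x_{15} = 12, x_{16} = 5, x_{17} = 3, x_{18} = 6, x_{19} = 14, x_{20} = 2, x_{21} = 20, x_{22} = 18, x_{23} = 21, x_{24} = 4, x_{25} = 17, x_{26} = 10.
The sequence repeats with period 25.

25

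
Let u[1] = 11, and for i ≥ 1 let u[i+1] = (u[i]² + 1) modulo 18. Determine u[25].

11

Listing terms: u[1] = 11; u[2] = 14; u[3] = 17; u[4] = 2; u[5] = 5; u[6] = 8; u[7] = 11.
The sequence repeats with period 6.
(25 - 1) mod 6 = 0, so u[25] = u[1] = 11.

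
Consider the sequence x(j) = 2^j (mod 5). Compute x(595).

x(0) = 1,  x(1) = 2,  x(2) = 4,  x(3) = 3,  x(4) = 1.
The sequence repeats with period 4.
(595 - 0) mod 4 = 3, so x(595) = x(3) = 3.

3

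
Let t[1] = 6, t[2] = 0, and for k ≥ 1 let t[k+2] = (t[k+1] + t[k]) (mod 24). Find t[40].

t[1] = 6,  t[2] = 0,  t[3] = 6,  t[4] = 6,  t[5] = 12,  t[6] = 18,  t[7] = 6,  t[8] = 0.
Since (t[7], t[8]) = (t[1], t[2]) = (6, 0) (two consecutive terms determine the rest), the sequence is periodic with period 6.
(40 - 1) mod 6 = 3, so t[40] = t[4] = 6.

6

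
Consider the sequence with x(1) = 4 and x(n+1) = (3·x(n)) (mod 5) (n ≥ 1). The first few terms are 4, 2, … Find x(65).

4

Computing terms: x(1) = 4,  x(2) = 2,  x(3) = 1,  x(4) = 3,  x(5) = 4.
Since x(5) = x(1) = 4, the sequence is periodic with period 4.
So x(65) = x(1 + ((65-1) mod 4)) = x(1) = 4.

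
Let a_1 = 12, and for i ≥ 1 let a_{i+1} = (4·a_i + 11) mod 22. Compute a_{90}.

Listing terms: a_1 = 12,  a_2 = 15,  a_3 = 5,  a_4 = 9,  a_5 = 3,  a_6 = 1,  a_7 = 15.
Since a_7 = a_2 = 15, the sequence is eventually periodic: after a pre-period of length 1 it cycles with period 5.
For i ≥ 2, a_i depends only on (i - 2) mod 5. (90 - 2) mod 5 = 3, so a_{90} = a_5 = 3.

3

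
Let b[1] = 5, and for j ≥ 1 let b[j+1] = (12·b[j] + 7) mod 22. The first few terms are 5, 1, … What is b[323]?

Listing terms: b[1] = 5,  b[2] = 1,  b[3] = 19,  b[4] = 15,  b[5] = 11,  b[6] = 7,  b[7] = 3,  b[8] = 21,  b[9] = 17,  b[10] = 13,  b[11] = 9,  b[12] = 5.
The sequence repeats with period 11.
(323 - 1) mod 11 = 3, so b[323] = b[4] = 15.

15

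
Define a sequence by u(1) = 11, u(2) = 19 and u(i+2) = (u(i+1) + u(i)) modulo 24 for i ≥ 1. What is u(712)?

17

Computing terms: u(1) = 11,  u(2) = 19,  u(3) = 6,  u(4) = 1,  u(5) = 7,  u(6) = 8,  u(7) = 15,  u(8) = 23,  u(9) = 14,  u(10) = 13,  u(11) = 3,  u(12) = 16,  u(13) = 19,  u(14) = 11,  u(15) = 6,  u(16) = 17,  u(17) = 23,  u(18) = 16,  u(19) = 15,  u(20) = 7,  u(21) = 22,  u(22) = 5,  u(23) = 3,  u(24) = 8,  u(25) = 11,  u(26) = 19.
Since (u(25), u(26)) = (u(1), u(2)) = (11, 19) (two consecutive terms determine the rest), the sequence is periodic with period 24.
(712 - 1) mod 24 = 15, so u(712) = u(16) = 17.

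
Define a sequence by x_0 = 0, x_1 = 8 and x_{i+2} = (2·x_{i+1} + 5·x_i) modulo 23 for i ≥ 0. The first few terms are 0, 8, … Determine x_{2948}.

0

x_0 = 0; x_1 = 8; x_2 = 16; x_3 = 3; x_4 = 17; x_5 = 3; x_6 = 22; x_7 = 13; x_8 = 21; x_9 = 15; x_{10} = 20; x_{11} = 0; x_{12} = 8.
Since (x_{11}, x_{12}) = (x_0, x_1) = (0, 8) (two consecutive terms determine the rest), the sequence is periodic with period 11.
So x_{2948} = x_{0 + ((2948-0) mod 11)} = x_0 = 0.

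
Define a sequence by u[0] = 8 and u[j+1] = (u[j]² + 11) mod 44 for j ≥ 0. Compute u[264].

36

Listing terms: u[0] = 8,  u[1] = 31,  u[2] = 4,  u[3] = 27,  u[4] = 36,  u[5] = 31.
Since u[5] = u[1] = 31, the sequence is eventually periodic: after a pre-period of length 1 it cycles with period 4.
For j ≥ 1, u[j] depends only on (j - 1) mod 4. (264 - 1) mod 4 = 3, so u[264] = u[4] = 36.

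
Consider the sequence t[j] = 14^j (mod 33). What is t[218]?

t[0] = 1,  t[1] = 14,  t[2] = 31,  t[3] = 5,  t[4] = 4,  t[5] = 23,  t[6] = 25,  t[7] = 20,  t[8] = 16,  t[9] = 26,  t[10] = 1.
The sequence repeats with period 10.
So t[218] = t[0 + ((218-0) mod 10)] = t[8] = 16.

16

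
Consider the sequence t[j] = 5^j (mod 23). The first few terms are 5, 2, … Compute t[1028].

3

We have t[1] = 5; t[2] = 2; t[3] = 10; t[4] = 4; t[5] = 20; t[6] = 8; t[7] = 17; t[8] = 16; t[9] = 11; t[10] = 9; t[11] = 22; t[12] = 18; t[13] = 21; t[14] = 13; t[15] = 19; t[16] = 3; t[17] = 15; t[18] = 6; t[19] = 7; t[20] = 12; t[21] = 14; t[22] = 1; t[23] = 5.
The sequence repeats with period 22.
(1028 - 1) mod 22 = 15, so t[1028] = t[16] = 3.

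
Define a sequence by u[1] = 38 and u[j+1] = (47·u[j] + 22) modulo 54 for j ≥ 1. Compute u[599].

20

Listing terms: u[1] = 38; u[2] = 26; u[3] = 2; u[4] = 8; u[5] = 20; u[6] = 44; u[7] = 38.
Since u[7] = u[1] = 38, the sequence is periodic with period 6.
So u[599] = u[1 + ((599-1) mod 6)] = u[5] = 20.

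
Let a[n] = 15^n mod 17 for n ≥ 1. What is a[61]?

Computing terms: a[1] = 15; a[2] = 4; a[3] = 9; a[4] = 16; a[5] = 2; a[6] = 13; a[7] = 8; a[8] = 1; a[9] = 15.
Since a[9] = a[1] = 15, the sequence is periodic with period 8.
So a[61] = a[1 + ((61-1) mod 8)] = a[5] = 2.

2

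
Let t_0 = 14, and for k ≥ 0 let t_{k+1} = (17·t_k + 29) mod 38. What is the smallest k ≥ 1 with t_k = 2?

Listing terms: t_0 = 14; t_1 = 1; t_2 = 8; t_3 = 13; t_4 = 22; t_5 = 23; t_6 = 2; t_7 = 25; t_8 = 36; t_9 = 33; t_{10} = 20; t_{11} = 27; t_{12} = 32; t_{13} = 3; t_{14} = 4; t_{15} = 21; t_{16} = 6; t_{17} = 17; t_{18} = 14.
The sequence repeats with period 18.
The value 2 first appears (with k ≥ 1) at t_6.

6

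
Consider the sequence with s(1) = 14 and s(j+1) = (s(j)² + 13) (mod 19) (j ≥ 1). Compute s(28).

13

We have s(1) = 14; s(2) = 0; s(3) = 13; s(4) = 11; s(5) = 1; s(6) = 14.
Since s(6) = s(1) = 14, the sequence is periodic with period 5.
(28 - 1) mod 5 = 2, so s(28) = s(3) = 13.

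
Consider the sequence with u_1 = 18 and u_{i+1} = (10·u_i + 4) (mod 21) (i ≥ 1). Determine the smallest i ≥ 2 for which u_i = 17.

u_1 = 18,  u_2 = 16,  u_3 = 17,  u_4 = 6,  u_5 = 1,  u_6 = 14,  u_7 = 18.
Since u_7 = u_1 = 18, the sequence is periodic with period 6.
The value 17 first appears (with i ≥ 2) at u_3.

3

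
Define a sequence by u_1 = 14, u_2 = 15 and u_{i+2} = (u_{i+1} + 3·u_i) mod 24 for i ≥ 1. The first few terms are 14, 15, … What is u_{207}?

9

Listing terms: u_1 = 14, u_2 = 15, u_3 = 9, u_4 = 6, u_5 = 9, u_6 = 3, u_7 = 6, u_8 = 15, u_9 = 9.
Since (u_8, u_9) = (u_2, u_3) = (15, 9) (two consecutive terms determine the rest), the sequence is eventually periodic: after a pre-period of length 1 it cycles with period 6.
For i ≥ 2, u_i depends only on (i - 2) mod 6. (207 - 2) mod 6 = 1, so u_{207} = u_3 = 9.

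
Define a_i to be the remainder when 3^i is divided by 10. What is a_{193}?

3

a_0 = 1,  a_1 = 3,  a_2 = 9,  a_3 = 7,  a_4 = 1.
Since a_4 = a_0 = 1, the sequence is periodic with period 4.
(193 - 0) mod 4 = 1, so a_{193} = a_1 = 3.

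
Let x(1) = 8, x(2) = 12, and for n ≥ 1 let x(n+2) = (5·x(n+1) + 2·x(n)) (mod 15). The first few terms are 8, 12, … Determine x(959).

9

Listing terms: x(1) = 8, x(2) = 12, x(3) = 1, x(4) = 14, x(5) = 12, x(6) = 13, x(7) = 14, x(8) = 6, x(9) = 13, x(10) = 2, x(11) = 6, x(12) = 4, x(13) = 2, x(14) = 3, x(15) = 4, x(16) = 11, x(17) = 3, x(18) = 7, x(19) = 11, x(20) = 9, x(21) = 7, x(22) = 8, x(23) = 9, x(24) = 1, x(25) = 8, x(26) = 12.
Since (x(25), x(26)) = (x(1), x(2)) = (8, 12) (two consecutive terms determine the rest), the sequence is periodic with period 24.
(959 - 1) mod 24 = 22, so x(959) = x(23) = 9.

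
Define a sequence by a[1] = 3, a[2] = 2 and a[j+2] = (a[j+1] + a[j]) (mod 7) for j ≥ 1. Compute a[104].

Computing terms: a[1] = 3; a[2] = 2; a[3] = 5; a[4] = 0; a[5] = 5; a[6] = 5; a[7] = 3; a[8] = 1; a[9] = 4; a[10] = 5; a[11] = 2; a[12] = 0; a[13] = 2; a[14] = 2; a[15] = 4; a[16] = 6; a[17] = 3; a[18] = 2.
The sequence repeats with period 16.
So a[104] = a[1 + ((104-1) mod 16)] = a[8] = 1.

1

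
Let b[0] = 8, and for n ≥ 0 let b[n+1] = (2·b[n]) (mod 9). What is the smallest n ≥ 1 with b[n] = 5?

Computing terms: b[0] = 8,  b[1] = 7,  b[2] = 5,  b[3] = 1,  b[4] = 2,  b[5] = 4,  b[6] = 8.
Since b[6] = b[0] = 8, the sequence is periodic with period 6.
The value 5 first appears (with n ≥ 1) at b[2].

2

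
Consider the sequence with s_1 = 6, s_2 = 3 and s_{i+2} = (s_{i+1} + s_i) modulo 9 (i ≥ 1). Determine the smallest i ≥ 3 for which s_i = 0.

3

Listing terms: s_1 = 6; s_2 = 3; s_3 = 0; s_4 = 3; s_5 = 3; s_6 = 6; s_7 = 0; s_8 = 6; s_9 = 6; s_{10} = 3.
Since (s_9, s_{10}) = (s_1, s_2) = (6, 3) (two consecutive terms determine the rest), the sequence is periodic with period 8.
The value 0 first appears (with i ≥ 3) at s_3.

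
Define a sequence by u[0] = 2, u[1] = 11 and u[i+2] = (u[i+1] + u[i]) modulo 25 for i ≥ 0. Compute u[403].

24

u[0] = 2; u[1] = 11; u[2] = 13; u[3] = 24; u[4] = 12; u[5] = 11; u[6] = 23; u[7] = 9; u[8] = 7; u[9] = 16; u[10] = 23; u[11] = 14; u[12] = 12; u[13] = 1; u[14] = 13; u[15] = 14; u[16] = 2; u[17] = 16; u[18] = 18; u[19] = 9; u[20] = 2; u[21] = 11.
The sequence repeats with period 20.
So u[403] = u[0 + ((403-0) mod 20)] = u[3] = 24.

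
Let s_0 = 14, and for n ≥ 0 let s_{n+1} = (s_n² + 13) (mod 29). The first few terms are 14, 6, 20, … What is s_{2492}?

8

Listing terms: s_0 = 14, s_1 = 6, s_2 = 20, s_3 = 7, s_4 = 4, s_5 = 0, s_6 = 13, s_7 = 8, s_8 = 19, s_9 = 26, s_{10} = 22, s_{11} = 4.
Since s_{11} = s_4 = 4, the sequence is eventually periodic: after a pre-period of length 4 it cycles with period 7.
For n ≥ 4, s_n depends only on (n - 4) mod 7. (2492 - 4) mod 7 = 3, so s_{2492} = s_7 = 8.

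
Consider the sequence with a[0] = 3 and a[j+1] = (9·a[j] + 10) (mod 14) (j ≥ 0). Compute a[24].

We have a[0] = 3,  a[1] = 9,  a[2] = 7,  a[3] = 3.
The sequence repeats with period 3.
So a[24] = a[0 + ((24-0) mod 3)] = a[0] = 3.

3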